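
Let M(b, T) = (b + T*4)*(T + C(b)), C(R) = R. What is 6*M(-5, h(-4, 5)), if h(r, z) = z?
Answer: 0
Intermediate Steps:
M(b, T) = (T + b)*(b + 4*T) (M(b, T) = (b + T*4)*(T + b) = (b + 4*T)*(T + b) = (T + b)*(b + 4*T))
6*M(-5, h(-4, 5)) = 6*((-5)² + 4*5² + 5*5*(-5)) = 6*(25 + 4*25 - 125) = 6*(25 + 100 - 125) = 6*0 = 0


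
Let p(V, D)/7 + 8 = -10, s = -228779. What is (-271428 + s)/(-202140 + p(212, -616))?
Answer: 500207/202266 ≈ 2.4730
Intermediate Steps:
p(V, D) = -126 (p(V, D) = -56 + 7*(-10) = -56 - 70 = -126)
(-271428 + s)/(-202140 + p(212, -616)) = (-271428 - 228779)/(-202140 - 126) = -500207/(-202266) = -500207*(-1/202266) = 500207/202266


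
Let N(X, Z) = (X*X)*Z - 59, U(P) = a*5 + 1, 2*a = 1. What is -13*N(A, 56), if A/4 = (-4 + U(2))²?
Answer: 39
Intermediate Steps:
a = ½ (a = (½)*1 = ½ ≈ 0.50000)
U(P) = 7/2 (U(P) = (½)*5 + 1 = 5/2 + 1 = 7/2)
A = 1 (A = 4*(-4 + 7/2)² = 4*(-½)² = 4*(¼) = 1)
N(X, Z) = -59 + Z*X² (N(X, Z) = X²*Z - 59 = Z*X² - 59 = -59 + Z*X²)
-13*N(A, 56) = -13*(-59 + 56*1²) = -13*(-59 + 56*1) = -13*(-59 + 56) = -13*(-3) = 39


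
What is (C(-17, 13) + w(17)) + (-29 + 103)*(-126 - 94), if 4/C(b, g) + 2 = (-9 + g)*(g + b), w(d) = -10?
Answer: -146612/9 ≈ -16290.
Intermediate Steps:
C(b, g) = 4/(-2 + (-9 + g)*(b + g)) (C(b, g) = 4/(-2 + (-9 + g)*(g + b)) = 4/(-2 + (-9 + g)*(b + g)))
(C(-17, 13) + w(17)) + (-29 + 103)*(-126 - 94) = (4/(-2 + 13² - 9*(-17) - 9*13 - 17*13) - 10) + (-29 + 103)*(-126 - 94) = (4/(-2 + 169 + 153 - 117 - 221) - 10) + 74*(-220) = (4/(-18) - 10) - 16280 = (4*(-1/18) - 10) - 16280 = (-2/9 - 10) - 16280 = -92/9 - 16280 = -146612/9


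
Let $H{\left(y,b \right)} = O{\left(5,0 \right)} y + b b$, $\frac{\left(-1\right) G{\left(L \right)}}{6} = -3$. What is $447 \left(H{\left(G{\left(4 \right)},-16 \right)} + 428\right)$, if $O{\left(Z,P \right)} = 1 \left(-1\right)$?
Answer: $297702$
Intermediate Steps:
$G{\left(L \right)} = 18$ ($G{\left(L \right)} = \left(-6\right) \left(-3\right) = 18$)
$O{\left(Z,P \right)} = -1$
$H{\left(y,b \right)} = b^{2} - y$ ($H{\left(y,b \right)} = - y + b b = - y + b^{2} = b^{2} - y$)
$447 \left(H{\left(G{\left(4 \right)},-16 \right)} + 428\right) = 447 \left(\left(\left(-16\right)^{2} - 18\right) + 428\right) = 447 \left(\left(256 - 18\right) + 428\right) = 447 \left(238 + 428\right) = 447 \cdot 666 = 297702$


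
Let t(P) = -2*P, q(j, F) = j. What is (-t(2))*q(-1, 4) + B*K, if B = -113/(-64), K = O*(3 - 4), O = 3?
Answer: -595/64 ≈ -9.2969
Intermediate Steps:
K = -3 (K = 3*(3 - 4) = 3*(-1) = -3)
B = 113/64 (B = -113*(-1/64) = 113/64 ≈ 1.7656)
(-t(2))*q(-1, 4) + B*K = -(-2)*2*(-1) + (113/64)*(-3) = -1*(-4)*(-1) - 339/64 = 4*(-1) - 339/64 = -4 - 339/64 = -595/64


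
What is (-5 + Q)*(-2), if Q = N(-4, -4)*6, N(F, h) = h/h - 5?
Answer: 58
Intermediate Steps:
N(F, h) = -4 (N(F, h) = 1 - 5 = -4)
Q = -24 (Q = -4*6 = -24)
(-5 + Q)*(-2) = (-5 - 24)*(-2) = -29*(-2) = 58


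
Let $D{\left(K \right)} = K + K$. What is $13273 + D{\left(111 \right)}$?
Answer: $13495$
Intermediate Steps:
$D{\left(K \right)} = 2 K$
$13273 + D{\left(111 \right)} = 13273 + 2 \cdot 111 = 13273 + 222 = 13495$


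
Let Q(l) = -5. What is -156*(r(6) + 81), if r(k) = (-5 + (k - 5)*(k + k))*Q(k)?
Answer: -7176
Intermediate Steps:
r(k) = 25 - 10*k*(-5 + k) (r(k) = (-5 + (k - 5)*(k + k))*(-5) = (-5 + (-5 + k)*(2*k))*(-5) = (-5 + 2*k*(-5 + k))*(-5) = 25 - 10*k*(-5 + k))
-156*(r(6) + 81) = -156*((25 - 10*6**2 + 50*6) + 81) = -156*((25 - 10*36 + 300) + 81) = -156*((25 - 360 + 300) + 81) = -156*(-35 + 81) = -156*46 = -7176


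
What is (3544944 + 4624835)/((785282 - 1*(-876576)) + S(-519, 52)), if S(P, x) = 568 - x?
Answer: 8169779/1662374 ≈ 4.9145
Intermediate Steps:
(3544944 + 4624835)/((785282 - 1*(-876576)) + S(-519, 52)) = (3544944 + 4624835)/((785282 - 1*(-876576)) + (568 - 1*52)) = 8169779/((785282 + 876576) + (568 - 52)) = 8169779/(1661858 + 516) = 8169779/1662374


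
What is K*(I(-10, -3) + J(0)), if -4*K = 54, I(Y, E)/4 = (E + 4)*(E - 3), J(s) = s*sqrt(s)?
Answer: 324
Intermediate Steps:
J(s) = s**(3/2)
I(Y, E) = 4*(-3 + E)*(4 + E) (I(Y, E) = 4*((E + 4)*(E - 3)) = 4*((4 + E)*(-3 + E)) = 4*((-3 + E)*(4 + E)) = 4*(-3 + E)*(4 + E))
K = -27/2 (K = -1/4*54 = -27/2 ≈ -13.500)
K*(I(-10, -3) + J(0)) = -27*((-48 + 4*(-3) + 4*(-3)**2) + 0**(3/2))/2 = -27*((-48 - 12 + 4*9) + 0)/2 = -27*((-48 - 12 + 36) + 0)/2 = -27*(-24 + 0)/2 = -27/2*(-24) = 324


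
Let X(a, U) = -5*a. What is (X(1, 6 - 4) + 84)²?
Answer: 6241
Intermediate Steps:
(X(1, 6 - 4) + 84)² = (-5*1 + 84)² = (-5 + 84)² = 79² = 6241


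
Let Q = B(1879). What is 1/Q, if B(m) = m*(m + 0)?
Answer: 1/3530641 ≈ 2.8323e-7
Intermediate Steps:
B(m) = m**2 (B(m) = m*m = m**2)
Q = 3530641 (Q = 1879**2 = 3530641)
1/Q = 1/3530641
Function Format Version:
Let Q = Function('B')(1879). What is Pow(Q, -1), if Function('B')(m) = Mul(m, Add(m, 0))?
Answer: Rational(1, 3530641) ≈ 2.8323e-7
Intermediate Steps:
Function('B')(m) = Pow(m, 2) (Function('B')(m) = Mul(m, m) = Pow(m, 2))
Q = 3530641 (Q = Pow(1879, 2) = 3530641)
Pow(Q, -1) = Pow(3530641, -1) = Rational(1, 3530641)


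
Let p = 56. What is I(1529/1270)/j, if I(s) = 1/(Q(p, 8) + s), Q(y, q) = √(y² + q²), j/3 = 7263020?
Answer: -194183/11240850023898054 + 3225800*√2/5620425011949027 ≈ 7.9440e-10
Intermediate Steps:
j = 21789060 (j = 3*7263020 = 21789060)
Q(y, q) = √(q² + y²)
I(s) = 1/(s + 40*√2) (I(s) = 1/(√(8² + 56²) + s) = 1/(√(64 + 3136) + s) = 1/(√3200 + s) = 1/(40*√2 + s) = 1/(s + 40*√2))
I(1529/1270)/j = 1/((1529/1270 + 40*√2)*21789060) = (1/21789060)/(1529*(1/1270) + 40*√2) = (1/21789060)/(1529/1270 + 40*√2) = 1/(21789060*(1529/1270 + 40*√2))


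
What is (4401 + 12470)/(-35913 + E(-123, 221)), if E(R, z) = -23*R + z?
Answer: -16871/32863 ≈ -0.51337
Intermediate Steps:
E(R, z) = z - 23*R
(4401 + 12470)/(-35913 + E(-123, 221)) = (4401 + 12470)/(-35913 + (221 - 23*(-123))) = 16871/(-35913 + (221 + 2829)) = 16871/(-35913 + 3050) = 16871/(-32863) = 16871*(-1/32863) = -16871/32863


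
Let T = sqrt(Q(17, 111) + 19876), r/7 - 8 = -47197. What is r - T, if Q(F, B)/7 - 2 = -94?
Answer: -330323 - 4*sqrt(1202) ≈ -3.3046e+5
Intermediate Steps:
r = -330323 (r = 56 + 7*(-47197) = 56 - 330379 = -330323)
Q(F, B) = -644 (Q(F, B) = 14 + 7*(-94) = 14 - 658 = -644)
T = 4*sqrt(1202) (T = sqrt(-644 + 19876) = sqrt(19232) = 4*sqrt(1202) ≈ 138.68)
r - T = -330323 - 4*sqrt(1202)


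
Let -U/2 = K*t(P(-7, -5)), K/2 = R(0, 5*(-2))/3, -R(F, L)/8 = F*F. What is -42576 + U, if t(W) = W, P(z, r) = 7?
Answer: -42576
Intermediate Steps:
R(F, L) = -8*F² (R(F, L) = -8*F*F = -8*F²)
K = 0 (K = 2*(-8*0²/3) = 2*(-8*0*(⅓)) = 2*(0*(⅓)) = 2*0 = 0)
U = 0 (U = -0*7 = -2*0 = 0)
-42576 + U = -42576 + 0 = -42576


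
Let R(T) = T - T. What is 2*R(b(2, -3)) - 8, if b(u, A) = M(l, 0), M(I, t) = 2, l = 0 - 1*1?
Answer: -8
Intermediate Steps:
l = -1 (l = 0 - 1 = -1)
b(u, A) = 2
R(T) = 0
2*R(b(2, -3)) - 8 = 2*0 - 8 = 0 - 8 = -8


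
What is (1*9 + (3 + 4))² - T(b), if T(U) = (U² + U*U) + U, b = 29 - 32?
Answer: 241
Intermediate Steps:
b = -3
T(U) = U + 2*U² (T(U) = (U² + U²) + U = 2*U² + U = U + 2*U²)
(1*9 + (3 + 4))² - T(b) = (1*9 + (3 + 4))² - (-3)*(1 + 2*(-3)) = (9 + 7)² - (-3)*(1 - 6) = 16² - (-3)*(-5) = 256 - 1*15 = 256 - 15 = 241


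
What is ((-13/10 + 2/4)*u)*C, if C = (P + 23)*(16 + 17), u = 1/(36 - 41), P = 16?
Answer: 5148/25 ≈ 205.92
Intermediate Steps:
u = -⅕ (u = 1/(-5) = -⅕ ≈ -0.20000)
C = 1287 (C = (16 + 23)*(16 + 17) = 39*33 = 1287)
((-13/10 + 2/4)*u)*C = ((-13/10 + 2/4)*(-⅕))*1287 = ((-13*⅒ + 2*(¼))*(-⅕))*1287 = ((-13/10 + ½)*(-⅕))*1287 = -⅘*(-⅕)*1287 = (4/25)*1287 = 5148/25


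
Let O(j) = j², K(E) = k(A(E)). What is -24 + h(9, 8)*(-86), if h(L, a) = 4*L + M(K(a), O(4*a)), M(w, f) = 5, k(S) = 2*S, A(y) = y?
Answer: -3550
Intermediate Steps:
K(E) = 2*E
h(L, a) = 5 + 4*L (h(L, a) = 4*L + 5 = 5 + 4*L)
-24 + h(9, 8)*(-86) = -24 + (5 + 4*9)*(-86) = -24 + (5 + 36)*(-86) = -24 + 41*(-86) = -24 - 3526 = -3550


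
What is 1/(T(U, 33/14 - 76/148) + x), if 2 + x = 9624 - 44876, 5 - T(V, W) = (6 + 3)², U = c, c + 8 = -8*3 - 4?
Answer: -1/35330 ≈ -2.8305e-5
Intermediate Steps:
c = -36 (c = -8 + (-8*3 - 4) = -8 + (-24 - 4) = -8 - 28 = -36)
U = -36
T(V, W) = -76 (T(V, W) = 5 - (6 + 3)² = 5 - 1*9² = 5 - 1*81 = 5 - 81 = -76)
x = -35254 (x = -2 + (9624 - 44876) = -2 - 35252 = -35254)
1/(T(U, 33/14 - 76/148) + x) = 1/(-76 - 35254) = 1/(-35330) = -1/35330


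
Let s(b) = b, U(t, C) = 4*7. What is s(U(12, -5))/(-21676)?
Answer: -7/5419 ≈ -0.0012918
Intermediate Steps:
U(t, C) = 28
s(U(12, -5))/(-21676) = 28/(-21676) = 28*(-1/21676) = -7/5419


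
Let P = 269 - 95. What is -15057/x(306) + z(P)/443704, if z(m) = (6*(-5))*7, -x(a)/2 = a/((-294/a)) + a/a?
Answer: -81842059803/3451351564 ≈ -23.713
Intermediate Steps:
x(a) = -2 + a²/147 (x(a) = -2*(a/((-294/a)) + a/a) = -2*(a*(-a/294) + 1) = -2*(-a²/294 + 1) = -2*(1 - a²/294) = -2 + a²/147)
P = 174
z(m) = -210 (z(m) = -30*7 = -210)
-15057/x(306) + z(P)/443704 = -15057/(-2 + (1/147)*306²) - 210/443704 = -15057/(-2 + (1/147)*93636) - 210*1/443704 = -15057/(-2 + 31212/49) - 105/221852 = -15057/31114/49 - 105/221852 = -15057*49/31114 - 105/221852 = -737793/31114 - 105/221852 = -81842059803/3451351564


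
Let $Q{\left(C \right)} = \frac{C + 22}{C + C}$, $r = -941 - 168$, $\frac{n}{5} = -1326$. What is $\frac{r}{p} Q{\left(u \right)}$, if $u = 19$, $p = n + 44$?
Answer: $\frac{45469}{250268} \approx 0.18168$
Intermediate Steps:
$n = -6630$ ($n = 5 \left(-1326\right) = -6630$)
$r = -1109$
$p = -6586$ ($p = -6630 + 44 = -6586$)
$Q{\left(C \right)} = \frac{22 + C}{2 C}$
$\frac{r}{p} Q{\left(u \right)} = - \frac{1109}{-6586} \frac{22 + 19}{2 \cdot 19} = \left(-1109\right) \left(- \frac{1}{6586}\right) \frac{1}{2} \cdot \frac{1}{19} \cdot 41 = \frac{1109}{6586} \cdot \frac{41}{38} = \frac{45469}{250268}$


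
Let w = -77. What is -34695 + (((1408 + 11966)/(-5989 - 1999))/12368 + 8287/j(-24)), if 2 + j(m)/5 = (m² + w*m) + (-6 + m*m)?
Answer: -1602430149149851/46186935520 ≈ -34694.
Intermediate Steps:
j(m) = -40 - 385*m + 10*m² (j(m) = -10 + 5*((m² - 77*m) + (-6 + m*m)) = -10 + 5*((m² - 77*m) + (-6 + m²)) = -10 + 5*(-6 - 77*m + 2*m²) = -10 + (-30 - 385*m + 10*m²) = -40 - 385*m + 10*m²)
-34695 + (((1408 + 11966)/(-5989 - 1999))/12368 + 8287/j(-24)) = -34695 + (((1408 + 11966)/(-5989 - 1999))/12368 + 8287/(-40 - 385*(-24) + 10*(-24)²)) = -34695 + ((13374/(-7988))*(1/12368) + 8287/(-40 + 9240 + 10*576)) = -34695 + ((13374*(-1/7988))*(1/12368) + 8287/(-40 + 9240 + 5760)) = -34695 + (-6687/3994*1/12368 + 8287/14960) = -34695 + (-6687/49397792 + 8287*(1/14960)) = -34695 + (-6687/49397792 + 8287/14960) = -34695 + 25578716549/46186935520 = -1602430149149851/46186935520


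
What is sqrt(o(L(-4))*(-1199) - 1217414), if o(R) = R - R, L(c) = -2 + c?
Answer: I*sqrt(1217414) ≈ 1103.4*I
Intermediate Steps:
o(R) = 0
sqrt(o(L(-4))*(-1199) - 1217414) = sqrt(0*(-1199) - 1217414) = sqrt(0 - 1217414) = sqrt(-1217414) = I*sqrt(1217414)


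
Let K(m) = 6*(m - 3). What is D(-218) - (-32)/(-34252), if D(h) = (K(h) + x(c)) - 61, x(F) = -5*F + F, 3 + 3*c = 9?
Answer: -11945393/8563 ≈ -1395.0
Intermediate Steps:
K(m) = -18 + 6*m (K(m) = 6*(-3 + m) = -18 + 6*m)
c = 2 (c = -1 + (⅓)*9 = -1 + 3 = 2)
x(F) = -4*F
D(h) = -87 + 6*h (D(h) = ((-18 + 6*h) - 4*2) - 61 = ((-18 + 6*h) - 8) - 61 = (-26 + 6*h) - 61 = -87 + 6*h)
D(-218) - (-32)/(-34252) = (-87 + 6*(-218)) - (-32)/(-34252) = (-87 - 1308) - (-32)*(-1)/34252 = -1395 - 1*8/8563 = -1395 - 8/8563 = -11945393/8563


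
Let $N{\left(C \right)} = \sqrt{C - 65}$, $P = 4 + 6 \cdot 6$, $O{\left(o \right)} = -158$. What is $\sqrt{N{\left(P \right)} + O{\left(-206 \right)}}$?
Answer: $\sqrt{-158 + 5 i} \approx 0.1989 + 12.571 i$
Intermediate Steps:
$P = 40$ ($P = 4 + 36 = 40$)
$N{\left(C \right)} = \sqrt{-65 + C}$
$\sqrt{N{\left(P \right)} + O{\left(-206 \right)}} = \sqrt{\sqrt{-65 + 40} - 158} = \sqrt{\sqrt{-25} - 158} = \sqrt{5 i - 158} = \sqrt{-158 + 5 i}$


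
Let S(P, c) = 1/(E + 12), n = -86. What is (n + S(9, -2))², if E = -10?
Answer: 29241/4 ≈ 7310.3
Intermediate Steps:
S(P, c) = ½ (S(P, c) = 1/(-10 + 12) = 1/2 = ½)
(n + S(9, -2))² = (-86 + ½)² = (-171/2)² = 29241/4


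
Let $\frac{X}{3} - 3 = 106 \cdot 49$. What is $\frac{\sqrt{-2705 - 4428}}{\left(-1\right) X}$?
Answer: $- \frac{i \sqrt{7133}}{15591} \approx - 0.005417 i$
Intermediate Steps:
$X = 15591$ ($X = 9 + 3 \cdot 106 \cdot 49 = 9 + 3 \cdot 5194 = 9 + 15582 = 15591$)
$\frac{\sqrt{-2705 - 4428}}{\left(-1\right) X} = \frac{\sqrt{-2705 - 4428}}{\left(-1\right) 15591} = \frac{\sqrt{-7133}}{-15591} = i \sqrt{7133} \left(- \frac{1}{15591}\right) = - \frac{i \sqrt{7133}}{15591}$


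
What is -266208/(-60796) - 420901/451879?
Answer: 23676176909/6868108921 ≈ 3.4473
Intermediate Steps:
-266208/(-60796) - 420901/451879 = -266208*(-1/60796) - 420901*1/451879 = 66552/15199 - 420901/451879 = 23676176909/6868108921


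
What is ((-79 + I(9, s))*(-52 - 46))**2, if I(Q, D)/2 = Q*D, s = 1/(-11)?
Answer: 7556129476/121 ≈ 6.2447e+7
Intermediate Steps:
s = -1/11 (s = 1*(-1/11) = -1/11 ≈ -0.090909)
I(Q, D) = 2*D*Q (I(Q, D) = 2*(Q*D) = 2*(D*Q) = 2*D*Q)
((-79 + I(9, s))*(-52 - 46))**2 = ((-79 + 2*(-1/11)*9)*(-52 - 46))**2 = ((-79 - 18/11)*(-98))**2 = (-887/11*(-98))**2 = (86926/11)**2 = 7556129476/121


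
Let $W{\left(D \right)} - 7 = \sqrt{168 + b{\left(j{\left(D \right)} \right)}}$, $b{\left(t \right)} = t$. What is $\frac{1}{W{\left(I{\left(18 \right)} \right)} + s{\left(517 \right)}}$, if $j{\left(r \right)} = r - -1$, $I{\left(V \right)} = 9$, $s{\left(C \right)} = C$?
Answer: $\frac{262}{137199} - \frac{\sqrt{178}}{274398} \approx 0.001861$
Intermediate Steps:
$j{\left(r \right)} = 1 + r$ ($j{\left(r \right)} = r + 1 = 1 + r$)
$W{\left(D \right)} = 7 + \sqrt{169 + D}$ ($W{\left(D \right)} = 7 + \sqrt{168 + \left(1 + D\right)} = 7 + \sqrt{169 + D}$)
$\frac{1}{W{\left(I{\left(18 \right)} \right)} + s{\left(517 \right)}} = \frac{1}{\left(7 + \sqrt{169 + 9}\right) + 517} = \frac{1}{\left(7 + \sqrt{178}\right) + 517} = \frac{1}{524 + \sqrt{178}}$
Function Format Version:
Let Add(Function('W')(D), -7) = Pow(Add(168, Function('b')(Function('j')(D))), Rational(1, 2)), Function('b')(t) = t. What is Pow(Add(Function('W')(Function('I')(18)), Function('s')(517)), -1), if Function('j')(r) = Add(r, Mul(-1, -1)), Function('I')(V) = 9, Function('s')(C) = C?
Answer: Add(Rational(262, 137199), Mul(Rational(-1, 274398), Pow(178, Rational(1, 2)))) ≈ 0.0018610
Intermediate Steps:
Function('j')(r) = Add(1, r) (Function('j')(r) = Add(r, 1) = Add(1, r))
Function('W')(D) = Add(7, Pow(Add(169, D), Rational(1, 2))) (Function('W')(D) = Add(7, Pow(Add(168, Add(1, D)), Rational(1, 2))) = Add(7, Pow(Add(169, D), Rational(1, 2))))
Pow(Add(Function('W')(Function('I')(18)), Function('s')(517)), -1) = Pow(Add(Add(7, Pow(Add(169, 9), Rational(1, 2))), 517), -1) = Pow(Add(Add(7, Pow(178, Rational(1, 2))), 517), -1) = Pow(Add(524, Pow(178, Rational(1, 2))), -1)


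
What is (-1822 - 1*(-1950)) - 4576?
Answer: -4448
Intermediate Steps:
(-1822 - 1*(-1950)) - 4576 = (-1822 + 1950) - 4576 = 128 - 4576 = -4448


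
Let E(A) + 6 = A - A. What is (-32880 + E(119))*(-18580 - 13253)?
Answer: 1046860038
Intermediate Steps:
E(A) = -6 (E(A) = -6 + (A - A) = -6 + 0 = -6)
(-32880 + E(119))*(-18580 - 13253) = (-32880 - 6)*(-18580 - 13253) = -32886*(-31833) = 1046860038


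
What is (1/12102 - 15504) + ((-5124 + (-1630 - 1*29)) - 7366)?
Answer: -358860605/12102 ≈ -29653.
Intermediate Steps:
(1/12102 - 15504) + ((-5124 + (-1630 - 1*29)) - 7366) = (1/12102 - 15504) + ((-5124 + (-1630 - 29)) - 7366) = -187629407/12102 + ((-5124 - 1659) - 7366) = -187629407/12102 + (-6783 - 7366) = -187629407/12102 - 14149 = -358860605/12102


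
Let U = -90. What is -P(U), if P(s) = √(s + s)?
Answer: -6*I*√5 ≈ -13.416*I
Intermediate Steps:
P(s) = √2*√s (P(s) = √(2*s) = √2*√s)
-P(U) = -√2*√(-90) = -√2*3*I*√10 = -6*I*√5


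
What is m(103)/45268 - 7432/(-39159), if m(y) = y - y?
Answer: 7432/39159 ≈ 0.18979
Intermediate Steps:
m(y) = 0
m(103)/45268 - 7432/(-39159) = 0/45268 - 7432/(-39159) = 0*(1/45268) - 7432*(-1/39159) = 0 + 7432/39159 = 7432/39159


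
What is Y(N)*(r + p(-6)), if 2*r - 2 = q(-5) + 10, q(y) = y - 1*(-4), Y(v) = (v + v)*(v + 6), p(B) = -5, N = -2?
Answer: -8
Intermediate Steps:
Y(v) = 2*v*(6 + v) (Y(v) = (2*v)*(6 + v) = 2*v*(6 + v))
q(y) = 4 + y (q(y) = y + 4 = 4 + y)
r = 11/2 (r = 1 + ((4 - 5) + 10)/2 = 1 + (-1 + 10)/2 = 1 + (½)*9 = 1 + 9/2 = 11/2 ≈ 5.5000)
Y(N)*(r + p(-6)) = (2*(-2)*(6 - 2))*(11/2 - 5) = (2*(-2)*4)*(½) = -16*½ = -8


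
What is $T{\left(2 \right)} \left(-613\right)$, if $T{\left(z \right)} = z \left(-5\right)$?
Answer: $6130$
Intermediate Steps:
$T{\left(z \right)} = - 5 z$
$T{\left(2 \right)} \left(-613\right) = \left(-5\right) 2 \left(-613\right) = \left(-10\right) \left(-613\right) = 6130$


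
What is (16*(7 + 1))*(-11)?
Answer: -1408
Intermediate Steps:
(16*(7 + 1))*(-11) = (16*8)*(-11) = 128*(-11) = -1408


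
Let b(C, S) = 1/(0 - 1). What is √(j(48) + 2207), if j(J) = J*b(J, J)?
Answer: √2159 ≈ 46.465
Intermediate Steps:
b(C, S) = -1 (b(C, S) = 1/(-1) = -1)
j(J) = -J (j(J) = J*(-1) = -J)
√(j(48) + 2207) = √(-1*48 + 2207) = √(-48 + 2207) = √2159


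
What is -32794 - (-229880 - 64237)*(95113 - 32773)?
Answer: 18335220986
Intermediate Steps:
-32794 - (-229880 - 64237)*(95113 - 32773) = -32794 - (-294117)*62340 = -32794 - 1*(-18335253780) = -32794 + 18335253780 = 18335220986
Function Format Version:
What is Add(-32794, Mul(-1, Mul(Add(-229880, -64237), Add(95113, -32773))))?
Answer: 18335220986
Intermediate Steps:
Add(-32794, Mul(-1, Mul(Add(-229880, -64237), Add(95113, -32773)))) = Add(-32794, Mul(-1, Mul(-294117, 62340))) = Add(-32794, Mul(-1, -18335253780)) = Add(-32794, 18335253780) = 18335220986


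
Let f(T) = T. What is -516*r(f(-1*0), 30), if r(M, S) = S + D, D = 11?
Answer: -21156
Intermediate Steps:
r(M, S) = 11 + S (r(M, S) = S + 11 = 11 + S)
-516*r(f(-1*0), 30) = -516*(11 + 30) = -516*41 = -21156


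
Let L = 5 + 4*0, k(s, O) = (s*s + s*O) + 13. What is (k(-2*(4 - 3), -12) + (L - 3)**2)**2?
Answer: 2025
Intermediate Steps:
k(s, O) = 13 + s**2 + O*s (k(s, O) = (s**2 + O*s) + 13 = 13 + s**2 + O*s)
L = 5 (L = 5 + 0 = 5)
(k(-2*(4 - 3), -12) + (L - 3)**2)**2 = ((13 + (-2*(4 - 3))**2 - (-24)*(4 - 3)) + (5 - 3)**2)**2 = ((13 + (-2*1)**2 - (-24)) + 2**2)**2 = ((13 + (-2)**2 - 12*(-2)) + 4)**2 = ((13 + 4 + 24) + 4)**2 = (41 + 4)**2 = 45**2 = 2025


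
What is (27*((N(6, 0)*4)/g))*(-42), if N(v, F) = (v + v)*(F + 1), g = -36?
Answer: 1512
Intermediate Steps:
N(v, F) = 2*v*(1 + F) (N(v, F) = (2*v)*(1 + F) = 2*v*(1 + F))
(27*((N(6, 0)*4)/g))*(-42) = (27*(((2*6*(1 + 0))*4)/(-36)))*(-42) = (27*(((2*6*1)*4)*(-1/36)))*(-42) = (27*((12*4)*(-1/36)))*(-42) = (27*(48*(-1/36)))*(-42) = (27*(-4/3))*(-42) = -36*(-42) = 1512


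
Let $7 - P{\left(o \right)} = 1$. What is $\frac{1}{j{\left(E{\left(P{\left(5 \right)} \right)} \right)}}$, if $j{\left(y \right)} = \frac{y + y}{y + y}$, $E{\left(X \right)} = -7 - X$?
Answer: $1$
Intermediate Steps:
$P{\left(o \right)} = 6$ ($P{\left(o \right)} = 7 - 1 = 6$)
$j{\left(y \right)} = 1$ ($j{\left(y \right)} = \frac{2 y}{2 y} = 2 y \frac{1}{2 y} = 1$)
$\frac{1}{j{\left(E{\left(P{\left(5 \right)} \right)} \right)}} = 1^{-1} = 1$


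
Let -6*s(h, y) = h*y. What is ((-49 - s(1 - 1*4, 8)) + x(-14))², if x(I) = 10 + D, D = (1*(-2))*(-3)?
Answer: 1369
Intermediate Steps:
D = 6 (D = -2*(-3) = 6)
s(h, y) = -h*y/6
x(I) = 16 (x(I) = 10 + 6 = 16)
((-49 - s(1 - 1*4, 8)) + x(-14))² = ((-49 - (-1)*(1 - 1*4)*8/6) + 16)² = ((-49 - (-1)*(1 - 4)*8/6) + 16)² = ((-49 - (-1)*(-3)*8/6) + 16)² = ((-49 - 1*4) + 16)² = ((-49 - 4) + 16)² = (-53 + 16)² = (-37)² = 1369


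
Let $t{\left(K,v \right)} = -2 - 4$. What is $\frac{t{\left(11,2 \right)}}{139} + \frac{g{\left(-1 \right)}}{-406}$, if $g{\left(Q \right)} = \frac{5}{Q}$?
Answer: $- \frac{1741}{56434} \approx -0.03085$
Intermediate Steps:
$t{\left(K,v \right)} = -6$ ($t{\left(K,v \right)} = -2 - 4 = -6$)
$\frac{t{\left(11,2 \right)}}{139} + \frac{g{\left(-1 \right)}}{-406} = - \frac{6}{139} + \frac{5 \frac{1}{-1}}{-406} = \left(-6\right) \frac{1}{139} + 5 \left(-1\right) \left(- \frac{1}{406}\right) = - \frac{6}{139} - - \frac{5}{406} = - \frac{6}{139} + \frac{5}{406} = - \frac{1741}{56434}$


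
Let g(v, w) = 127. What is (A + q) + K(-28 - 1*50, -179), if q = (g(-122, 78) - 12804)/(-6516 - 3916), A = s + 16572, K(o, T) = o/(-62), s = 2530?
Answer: 6178233819/323392 ≈ 19104.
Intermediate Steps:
K(o, T) = -o/62 (K(o, T) = o*(-1/62) = -o/62)
A = 19102 (A = 2530 + 16572 = 19102)
q = 12677/10432 (q = (127 - 12804)/(-6516 - 3916) = -12677/(-10432) = -12677*(-1/10432) = 12677/10432 ≈ 1.2152)
(A + q) + K(-28 - 1*50, -179) = (19102 + 12677/10432) - (-28 - 1*50)/62 = 199284741/10432 - (-28 - 50)/62 = 199284741/10432 - 1/62*(-78) = 199284741/10432 + 39/31 = 6178233819/323392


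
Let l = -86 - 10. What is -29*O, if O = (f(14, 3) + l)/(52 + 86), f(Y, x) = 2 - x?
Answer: 2813/138 ≈ 20.384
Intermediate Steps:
l = -96
O = -97/138 (O = ((2 - 1*3) - 96)/(52 + 86) = ((2 - 3) - 96)/138 = (-1 - 96)*(1/138) = -97*1/138 = -97/138 ≈ -0.70290)
-29*O = -29*(-97/138) = 2813/138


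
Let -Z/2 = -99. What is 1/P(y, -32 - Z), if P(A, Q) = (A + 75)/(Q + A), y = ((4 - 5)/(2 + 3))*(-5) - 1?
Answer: -46/15 ≈ -3.0667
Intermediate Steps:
Z = 198 (Z = -2*(-99) = 198)
y = 0 (y = -1/5*(-5) - 1 = -1*⅕*(-5) - 1 = -⅕*(-5) - 1 = 1 - 1 = 0)
P(A, Q) = (75 + A)/(A + Q)
1/P(y, -32 - Z) = 1/((75 + 0)/(0 + (-32 - 1*198))) = 1/(75/(0 + (-32 - 198))) = 1/(75/(0 - 230)) = 1/(75/(-230)) = 1/(-1/230*75) = 1/(-15/46) = -46/15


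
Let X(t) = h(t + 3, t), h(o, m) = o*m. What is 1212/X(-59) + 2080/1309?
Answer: 302101/154462 ≈ 1.9558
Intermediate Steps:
h(o, m) = m*o
X(t) = t*(3 + t) (X(t) = t*(t + 3) = t*(3 + t))
1212/X(-59) + 2080/1309 = 1212/((-59*(3 - 59))) + 2080/1309 = 1212/((-59*(-56))) + 2080*(1/1309) = 1212/3304 + 2080/1309 = 1212*(1/3304) + 2080/1309 = 303/826 + 2080/1309 = 302101/154462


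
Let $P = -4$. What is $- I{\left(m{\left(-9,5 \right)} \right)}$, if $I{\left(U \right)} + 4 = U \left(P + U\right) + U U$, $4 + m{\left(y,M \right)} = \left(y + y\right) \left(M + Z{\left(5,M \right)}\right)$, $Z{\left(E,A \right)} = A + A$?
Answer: $-151244$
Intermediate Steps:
$Z{\left(E,A \right)} = 2 A$
$m{\left(y,M \right)} = -4 + 6 M y$ ($m{\left(y,M \right)} = -4 + \left(y + y\right) \left(M + 2 M\right) = -4 + 2 y 3 M = -4 + 6 M y$)
$I{\left(U \right)} = -4 + U^{2} + U \left(-4 + U\right)$ ($I{\left(U \right)} = -4 + \left(U \left(-4 + U\right) + U U\right) = -4 + \left(U \left(-4 + U\right) + U^{2}\right) = -4 + \left(U^{2} + U \left(-4 + U\right)\right) = -4 + U^{2} + U \left(-4 + U\right)$)
$- I{\left(m{\left(-9,5 \right)} \right)} = - (-4 - 4 \left(-4 + 6 \cdot 5 \left(-9\right)\right) + 2 \left(-4 + 6 \cdot 5 \left(-9\right)\right)^{2}) = - (-4 - 4 \left(-4 - 270\right) + 2 \left(-4 - 270\right)^{2}) = - (-4 - -1096 + 2 \left(-274\right)^{2}) = - (-4 + 1096 + 2 \cdot 75076) = - (-4 + 1096 + 150152) = \left(-1\right) 151244 = -151244$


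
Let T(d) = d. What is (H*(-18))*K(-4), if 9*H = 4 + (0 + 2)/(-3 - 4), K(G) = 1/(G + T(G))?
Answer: 13/14 ≈ 0.92857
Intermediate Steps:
K(G) = 1/(2*G) (K(G) = 1/(G + G) = 1/(2*G))
H = 26/63 (H = (4 + (0 + 2)/(-3 - 4))/9 = (4 + 2/(-7))/9 = (4 + 2*(-⅐))/9 = (4 - 2/7)/9 = (⅑)*(26/7) = 26/63 ≈ 0.41270)
(H*(-18))*K(-4) = ((26/63)*(-18))*((½)/(-4)) = -26*(-1)/(7*4) = -52/7*(-⅛) = 13/14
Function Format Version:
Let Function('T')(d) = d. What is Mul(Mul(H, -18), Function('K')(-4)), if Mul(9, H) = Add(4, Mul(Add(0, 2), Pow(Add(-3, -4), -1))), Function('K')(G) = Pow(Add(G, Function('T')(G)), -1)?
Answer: Rational(13, 14) ≈ 0.92857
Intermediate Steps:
Function('K')(G) = Mul(Rational(1, 2), Pow(G, -1)) (Function('K')(G) = Pow(Add(G, G), -1) = Pow(Mul(2, G), -1) = Mul(Rational(1, 2), Pow(G, -1)))
H = Rational(26, 63) (H = Mul(Rational(1, 9), Add(4, Mul(Add(0, 2), Pow(Add(-3, -4), -1)))) = Mul(Rational(1, 9), Add(4, Mul(2, Pow(-7, -1)))) = Mul(Rational(1, 9), Add(4, Mul(2, Rational(-1, 7)))) = Mul(Rational(1, 9), Add(4, Rational(-2, 7))) = Mul(Rational(1, 9), Rational(26, 7)) = Rational(26, 63) ≈ 0.41270)
Mul(Mul(H, -18), Function('K')(-4)) = Mul(Mul(Rational(26, 63), -18), Mul(Rational(1, 2), Pow(-4, -1))) = Mul(Rational(-52, 7), Mul(Rational(1, 2), Rational(-1, 4))) = Mul(Rational(-52, 7), Rational(-1, 8)) = Rational(13, 14)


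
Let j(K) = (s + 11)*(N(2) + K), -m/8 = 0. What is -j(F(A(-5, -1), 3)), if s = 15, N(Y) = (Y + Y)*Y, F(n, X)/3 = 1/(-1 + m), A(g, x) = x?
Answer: -130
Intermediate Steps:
m = 0 (m = -8*0 = 0)
F(n, X) = -3 (F(n, X) = 3/(-1 + 0) = 3/(-1) = 3*(-1) = -3)
N(Y) = 2*Y**2 (N(Y) = (2*Y)*Y = 2*Y**2)
j(K) = 208 + 26*K (j(K) = (15 + 11)*(2*2**2 + K) = 26*(2*4 + K) = 26*(8 + K) = 208 + 26*K)
-j(F(A(-5, -1), 3)) = -(208 + 26*(-3)) = -(208 - 78) = -1*130 = -130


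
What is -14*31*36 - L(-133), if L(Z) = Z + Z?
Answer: -15358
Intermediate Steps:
L(Z) = 2*Z
-14*31*36 - L(-133) = -14*31*36 - 2*(-133) = -434*36 - 1*(-266) = -15624 + 266 = -15358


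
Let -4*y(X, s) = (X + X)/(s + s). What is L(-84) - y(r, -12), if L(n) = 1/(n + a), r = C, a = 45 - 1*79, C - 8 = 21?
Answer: -1735/2832 ≈ -0.61264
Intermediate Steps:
C = 29 (C = 8 + 21 = 29)
a = -34 (a = 45 - 79 = -34)
r = 29
L(n) = 1/(-34 + n) (L(n) = 1/(n - 34) = 1/(-34 + n))
y(X, s) = -X/(4*s) (y(X, s) = -(X + X)/(4*(s + s)) = -2*X/(4*(2*s)) = -2*X*1/(2*s)/4 = -X/(4*s))
L(-84) - y(r, -12) = 1/(-34 - 84) - (-1)*29/(4*(-12)) = 1/(-118) - (-1)*29*(-1)/(4*12) = -1/118 - 1*29/48 = -1/118 - 29/48 = -1735/2832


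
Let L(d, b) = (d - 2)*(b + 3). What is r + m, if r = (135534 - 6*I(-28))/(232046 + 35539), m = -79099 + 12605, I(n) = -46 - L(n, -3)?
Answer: -1186177412/17839 ≈ -66494.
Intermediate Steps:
L(d, b) = (-2 + d)*(3 + b)
I(n) = -46 (I(n) = -46 - (-6 - 2*(-3) + 3*n - 3*n) = -46 - (-6 + 6 + 3*n - 3*n) = -46 - 1*0 = -46 + 0 = -46)
m = -66494
r = 9054/17839 (r = (135534 - 6*(-46))/(232046 + 35539) = (135534 + 276)/267585 = 135810*(1/267585) = 9054/17839 ≈ 0.50754)
r + m = 9054/17839 - 66494 = -1186177412/17839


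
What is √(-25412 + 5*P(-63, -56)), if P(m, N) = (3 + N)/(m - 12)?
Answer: I*√5716905/15 ≈ 159.4*I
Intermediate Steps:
P(m, N) = (3 + N)/(-12 + m)
√(-25412 + 5*P(-63, -56)) = √(-25412 + 5*((3 - 56)/(-12 - 63))) = √(-25412 + 5*(-53/(-75))) = √(-25412 + 5*(-1/75*(-53))) = √(-25412 + 5*(53/75)) = √(-25412 + 53/15) = √(-381127/15) = I*√5716905/15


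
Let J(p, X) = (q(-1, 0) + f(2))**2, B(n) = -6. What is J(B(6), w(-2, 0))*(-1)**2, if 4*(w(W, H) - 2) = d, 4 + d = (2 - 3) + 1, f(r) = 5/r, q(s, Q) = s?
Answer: 9/4 ≈ 2.2500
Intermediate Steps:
d = -4 (d = -4 + ((2 - 3) + 1) = -4 + (-1 + 1) = -4 + 0 = -4)
w(W, H) = 1 (w(W, H) = 2 + (1/4)*(-4) = 2 - 1 = 1)
J(p, X) = 9/4 (J(p, X) = (-1 + 5/2)**2 = (3/2)**2 = 9/4)
J(B(6), w(-2, 0))*(-1)**2 = (9/4)*(-1)**2 = (9/4)*1 = 9/4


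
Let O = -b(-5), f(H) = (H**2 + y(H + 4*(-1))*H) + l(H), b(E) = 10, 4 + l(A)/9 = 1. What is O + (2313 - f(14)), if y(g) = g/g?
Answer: 2120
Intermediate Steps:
y(g) = 1
l(A) = -27 (l(A) = -36 + 9*1 = -36 + 9 = -27)
f(H) = -27 + H + H**2 (f(H) = (H**2 + 1*H) - 27 = (H**2 + H) - 27 = (H + H**2) - 27 = -27 + H + H**2)
O = -10 (O = -1*10 = -10)
O + (2313 - f(14)) = -10 + (2313 - (-27 + 14 + 14**2)) = -10 + (2313 - (-27 + 14 + 196)) = -10 + (2313 - 1*183) = -10 + (2313 - 183) = -10 + 2130 = 2120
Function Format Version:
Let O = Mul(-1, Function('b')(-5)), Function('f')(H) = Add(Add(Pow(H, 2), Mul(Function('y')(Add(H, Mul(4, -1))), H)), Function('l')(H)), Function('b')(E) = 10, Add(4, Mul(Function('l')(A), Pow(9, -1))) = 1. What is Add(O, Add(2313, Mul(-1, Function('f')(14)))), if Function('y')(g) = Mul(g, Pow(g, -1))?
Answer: 2120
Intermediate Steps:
Function('y')(g) = 1
Function('l')(A) = -27 (Function('l')(A) = Add(-36, Mul(9, 1)) = Add(-36, 9) = -27)
Function('f')(H) = Add(-27, H, Pow(H, 2)) (Function('f')(H) = Add(Add(Pow(H, 2), Mul(1, H)), -27) = Add(Add(Pow(H, 2), H), -27) = Add(Add(H, Pow(H, 2)), -27) = Add(-27, H, Pow(H, 2)))
O = -10 (O = Mul(-1, 10) = -10)
Add(O, Add(2313, Mul(-1, Function('f')(14)))) = Add(-10, Add(2313, Mul(-1, Add(-27, 14, Pow(14, 2))))) = Add(-10, Add(2313, Mul(-1, Add(-27, 14, 196)))) = Add(-10, Add(2313, Mul(-1, 183))) = Add(-10, Add(2313, -183)) = Add(-10, 2130) = 2120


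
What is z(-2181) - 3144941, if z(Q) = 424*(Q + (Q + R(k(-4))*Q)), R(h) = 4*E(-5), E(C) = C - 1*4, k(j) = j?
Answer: 28296355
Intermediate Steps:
E(C) = -4 + C (E(C) = C - 4 = -4 + C)
R(h) = -36 (R(h) = 4*(-4 - 5) = 4*(-9) = -36)
z(Q) = -14416*Q (z(Q) = 424*(Q + (Q - 36*Q)) = 424*(Q - 35*Q) = 424*(-34*Q) = -14416*Q)
z(-2181) - 3144941 = -14416*(-2181) - 3144941 = 31441296 - 3144941 = 28296355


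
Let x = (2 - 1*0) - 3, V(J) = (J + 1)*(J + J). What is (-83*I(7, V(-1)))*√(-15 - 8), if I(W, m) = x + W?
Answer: -498*I*√23 ≈ -2388.3*I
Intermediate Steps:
V(J) = 2*J*(1 + J) (V(J) = (1 + J)*(2*J) = 2*J*(1 + J))
x = -1 (x = (2 + 0) - 3 = 2 - 3 = -1)
I(W, m) = -1 + W
(-83*I(7, V(-1)))*√(-15 - 8) = (-83*(-1 + 7))*√(-15 - 8) = (-83*6)*√(-23) = -498*I*√23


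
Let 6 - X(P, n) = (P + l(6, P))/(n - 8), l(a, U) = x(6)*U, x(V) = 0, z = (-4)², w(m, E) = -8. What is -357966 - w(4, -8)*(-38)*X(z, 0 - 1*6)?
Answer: -2520962/7 ≈ -3.6014e+5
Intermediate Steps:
z = 16
l(a, U) = 0 (l(a, U) = 0*U = 0)
X(P, n) = 6 - P/(-8 + n) (X(P, n) = 6 - (P + 0)/(n - 8) = 6 - P/(-8 + n))
-357966 - w(4, -8)*(-38)*X(z, 0 - 1*6) = -357966 - (-8*(-38))*(-48 - 1*16 + 6*(0 - 1*6))/(-8 + (0 - 1*6)) = -357966 - 304*(-48 - 16 + 6*(0 - 6))/(-8 + (0 - 6)) = -357966 - 304*(-48 - 16 + 6*(-6))/(-8 - 6) = -357966 - 304*(-48 - 16 - 36)/(-14) = -357966 - 304*(-1/14*(-100)) = -357966 - 304*50/7 = -357966 - 1*15200/7 = -357966 - 15200/7 = -2520962/7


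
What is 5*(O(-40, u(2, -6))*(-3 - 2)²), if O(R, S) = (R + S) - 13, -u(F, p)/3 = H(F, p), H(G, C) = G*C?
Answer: -2125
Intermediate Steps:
H(G, C) = C*G
u(F, p) = -3*F*p (u(F, p) = -3*p*F = -3*F*p)
O(R, S) = -13 + R + S
5*(O(-40, u(2, -6))*(-3 - 2)²) = 5*((-13 - 40 - 3*2*(-6))*(-3 - 2)²) = 5*((-13 - 40 + 36)*(-5)²) = 5*(-17*25) = 5*(-425) = -2125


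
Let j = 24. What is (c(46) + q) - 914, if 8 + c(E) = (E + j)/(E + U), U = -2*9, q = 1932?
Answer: 2025/2 ≈ 1012.5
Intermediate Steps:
U = -18
c(E) = -8 + (24 + E)/(-18 + E) (c(E) = -8 + (E + 24)/(E - 18) = -8 + (24 + E)/(-18 + E))
(c(46) + q) - 914 = (7*(24 - 1*46)/(-18 + 46) + 1932) - 914 = (7*(24 - 46)/28 + 1932) - 914 = (7*(1/28)*(-22) + 1932) - 914 = (-11/2 + 1932) - 914 = 3853/2 - 914 = 2025/2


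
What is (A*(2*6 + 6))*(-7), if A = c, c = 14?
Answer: -1764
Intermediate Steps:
A = 14
(A*(2*6 + 6))*(-7) = (14*(2*6 + 6))*(-7) = (14*(12 + 6))*(-7) = (14*18)*(-7) = 252*(-7) = -1764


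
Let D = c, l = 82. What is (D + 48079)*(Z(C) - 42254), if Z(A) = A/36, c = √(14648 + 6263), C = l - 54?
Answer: -18283434041/9 - 380279*√20911/9 ≈ -2.0376e+9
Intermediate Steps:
C = 28 (C = 82 - 54 = 28)
c = √20911 ≈ 144.61
D = √20911 ≈ 144.61
Z(A) = A/36 (Z(A) = A*(1/36) = A/36)
(D + 48079)*(Z(C) - 42254) = (√20911 + 48079)*((1/36)*28 - 42254) = (48079 + √20911)*(7/9 - 42254) = (48079 + √20911)*(-380279/9) = -18283434041/9 - 380279*√20911/9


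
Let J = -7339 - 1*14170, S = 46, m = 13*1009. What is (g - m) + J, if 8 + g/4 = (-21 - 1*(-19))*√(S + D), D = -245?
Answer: -34658 - 8*I*√199 ≈ -34658.0 - 112.85*I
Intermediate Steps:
m = 13117
g = -32 - 8*I*√199 (g = -32 + 4*((-21 - 1*(-19))*√(46 - 245)) = -32 + 4*((-21 + 19)*√(-199)) = -32 + 4*(-2*I*√199) = -32 - 8*I*√199 ≈ -32.0 - 112.85*I)
J = -21509 (J = -7339 - 14170 = -21509)
(g - m) + J = ((-32 - 8*I*√199) - 1*13117) - 21509 = ((-32 - 8*I*√199) - 13117) - 21509 = (-13149 - 8*I*√199) - 21509 = -34658 - 8*I*√199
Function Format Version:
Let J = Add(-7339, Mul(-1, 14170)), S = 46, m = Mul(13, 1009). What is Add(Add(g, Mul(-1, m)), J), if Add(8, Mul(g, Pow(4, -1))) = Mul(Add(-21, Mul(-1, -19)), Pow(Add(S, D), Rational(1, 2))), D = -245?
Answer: Add(-34658, Mul(-8, I, Pow(199, Rational(1, 2)))) ≈ Add(-34658., Mul(-112.85, I))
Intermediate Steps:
m = 13117
g = Add(-32, Mul(-8, I, Pow(199, Rational(1, 2)))) (g = Add(-32, Mul(4, Mul(Add(-21, Mul(-1, -19)), Pow(Add(46, -245), Rational(1, 2))))) = Add(-32, Mul(4, Mul(Add(-21, 19), Pow(-199, Rational(1, 2))))) = Add(-32, Mul(4, Mul(-2, Mul(I, Pow(199, Rational(1, 2)))))) = Add(-32, Mul(4, Mul(-2, I, Pow(199, Rational(1, 2))))) = Add(-32, Mul(-8, I, Pow(199, Rational(1, 2)))) ≈ Add(-32.000, Mul(-112.85, I)))
J = -21509 (J = Add(-7339, -14170) = -21509)
Add(Add(g, Mul(-1, m)), J) = Add(Add(Add(-32, Mul(-8, I, Pow(199, Rational(1, 2)))), Mul(-1, 13117)), -21509) = Add(Add(Add(-32, Mul(-8, I, Pow(199, Rational(1, 2)))), -13117), -21509) = Add(Add(-13149, Mul(-8, I, Pow(199, Rational(1, 2)))), -21509) = Add(-34658, Mul(-8, I, Pow(199, Rational(1, 2))))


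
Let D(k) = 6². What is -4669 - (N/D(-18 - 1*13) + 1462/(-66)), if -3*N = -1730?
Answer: -2769743/594 ≈ -4662.9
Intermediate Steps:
N = 1730/3 (N = -⅓*(-1730) = 1730/3 ≈ 576.67)
D(k) = 36
-4669 - (N/D(-18 - 1*13) + 1462/(-66)) = -4669 - ((1730/3)/36 + 1462/(-66)) = -4669 - ((1730/3)*(1/36) + 1462*(-1/66)) = -4669 - (865/54 - 731/33) = -4669 - 1*(-3643/594) = -4669 + 3643/594 = -2769743/594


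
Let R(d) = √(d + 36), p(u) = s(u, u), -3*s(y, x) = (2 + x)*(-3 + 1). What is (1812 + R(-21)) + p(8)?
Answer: 5456/3 + √15 ≈ 1822.5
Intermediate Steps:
s(y, x) = 4/3 + 2*x/3 (s(y, x) = -(2 + x)*(-3 + 1)/3 = -(2 + x)*(-2)/3 = -(-4 - 2*x)/3 = 4/3 + 2*x/3)
p(u) = 4/3 + 2*u/3
R(d) = √(36 + d)
(1812 + R(-21)) + p(8) = (1812 + √(36 - 21)) + (4/3 + (⅔)*8) = (1812 + √15) + (4/3 + 16/3) = (1812 + √15) + 20/3 = 5456/3 + √15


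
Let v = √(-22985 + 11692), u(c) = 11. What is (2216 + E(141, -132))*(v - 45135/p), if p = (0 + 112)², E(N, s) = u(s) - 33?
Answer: -49513095/6272 + 2194*I*√11293 ≈ -7894.3 + 2.3315e+5*I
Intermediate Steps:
v = I*√11293 (v = √(-11293) = I*√11293 ≈ 106.27*I)
E(N, s) = -22 (E(N, s) = 11 - 33 = -22)
p = 12544 (p = 112² = 12544)
(2216 + E(141, -132))*(v - 45135/p) = (2216 - 22)*(I*√11293 - 45135/12544) = 2194*(I*√11293 - 45135*1/12544) = 2194*(I*√11293 - 45135/12544) = 2194*(-45135/12544 + I*√11293) = -49513095/6272 + 2194*I*√11293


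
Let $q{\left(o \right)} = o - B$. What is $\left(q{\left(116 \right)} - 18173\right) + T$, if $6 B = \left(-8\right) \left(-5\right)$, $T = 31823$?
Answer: $\frac{41278}{3} \approx 13759.0$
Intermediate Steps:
$B = \frac{20}{3}$ ($B = \frac{\left(-8\right) \left(-5\right)}{6} = \frac{1}{6} \cdot 40 = \frac{20}{3} \approx 6.6667$)
$q{\left(o \right)} = - \frac{20}{3} + o$ ($q{\left(o \right)} = o - \frac{20}{3} = - \frac{20}{3} + o$)
$\left(q{\left(116 \right)} - 18173\right) + T = \left(\left(- \frac{20}{3} + 116\right) - 18173\right) + 31823 = \left(\frac{328}{3} - 18173\right) + 31823 = - \frac{54191}{3} + 31823 = \frac{41278}{3}$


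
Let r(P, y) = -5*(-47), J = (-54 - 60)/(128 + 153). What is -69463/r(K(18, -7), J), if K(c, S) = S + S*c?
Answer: -69463/235 ≈ -295.59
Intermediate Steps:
J = -114/281 ≈ -0.40569
r(P, y) = 235
-69463/r(K(18, -7), J) = -69463/235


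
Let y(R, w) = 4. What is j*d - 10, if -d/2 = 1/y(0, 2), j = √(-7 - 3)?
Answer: -10 - I*√10/2 ≈ -10.0 - 1.5811*I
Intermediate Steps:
j = I*√10 (j = √(-10) = I*√10 ≈ 3.1623*I)
d = -½ (d = -2/4 = -2*¼ = -½ ≈ -0.50000)
j*d - 10 = (I*√10)*(-½) - 10 = -I*√10/2 - 10 = -10 - I*√10/2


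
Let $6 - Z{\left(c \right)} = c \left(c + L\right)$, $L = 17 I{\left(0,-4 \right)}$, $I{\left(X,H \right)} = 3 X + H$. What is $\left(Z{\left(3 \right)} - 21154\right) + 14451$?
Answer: $-6502$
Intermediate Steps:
$I{\left(X,H \right)} = H + 3 X$
$L = -68$ ($L = 17 \left(-4 + 3 \cdot 0\right) = 17 \left(-4 + 0\right) = 17 \left(-4\right) = -68$)
$Z{\left(c \right)} = 6 - c \left(-68 + c\right)$ ($Z{\left(c \right)} = 6 - c \left(c - 68\right) = 6 - c \left(-68 + c\right)$)
$\left(Z{\left(3 \right)} - 21154\right) + 14451 = \left(\left(6 - 3^{2} + 68 \cdot 3\right) - 21154\right) + 14451 = \left(\left(6 - 9 + 204\right) - 21154\right) + 14451 = \left(201 - 21154\right) + 14451 = -20953 + 14451 = -6502$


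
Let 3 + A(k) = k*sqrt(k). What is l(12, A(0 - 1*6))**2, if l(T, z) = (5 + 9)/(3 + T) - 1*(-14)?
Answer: 50176/225 ≈ 223.00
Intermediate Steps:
A(k) = -3 + k**(3/2) (A(k) = -3 + k*sqrt(k) = -3 + k**(3/2))
l(T, z) = 14 + 14/(3 + T) (l(T, z) = 14/(3 + T) + 14 = 14 + 14/(3 + T))
l(12, A(0 - 1*6))**2 = (14*(4 + 12)/(3 + 12))**2 = (14*16/15)**2 = (14*(1/15)*16)**2 = (224/15)**2 = 50176/225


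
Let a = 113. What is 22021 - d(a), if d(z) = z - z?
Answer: 22021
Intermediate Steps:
d(z) = 0
22021 - d(a) = 22021 - 1*0 = 22021 + 0 = 22021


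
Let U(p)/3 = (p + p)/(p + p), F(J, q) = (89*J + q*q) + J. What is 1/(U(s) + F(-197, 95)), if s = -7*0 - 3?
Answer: -1/8702 ≈ -0.00011492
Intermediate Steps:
s = -3 (s = 0 - 3 = -3)
F(J, q) = q² + 90*J (F(J, q) = (89*J + q²) + J = (q² + 89*J) + J = q² + 90*J)
U(p) = 3 (U(p) = 3*((p + p)/(p + p)) = 3*((2*p)/((2*p))) = 3*((2*p)*(1/(2*p))) = 3*1 = 3)
1/(U(s) + F(-197, 95)) = 1/(3 + (95² + 90*(-197))) = 1/(3 + (9025 - 17730)) = 1/(3 - 8705) = 1/(-8702) = -1/8702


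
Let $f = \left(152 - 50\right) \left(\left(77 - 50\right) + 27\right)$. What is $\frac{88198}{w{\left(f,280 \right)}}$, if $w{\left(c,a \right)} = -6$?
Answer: $- \frac{44099}{3} \approx -14700.0$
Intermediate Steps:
$f = 5508$ ($f = 102 \left(27 + 27\right) = 102 \cdot 54 = 5508$)
$\frac{88198}{w{\left(f,280 \right)}} = \frac{88198}{-6} = 88198 \left(- \frac{1}{6}\right) = - \frac{44099}{3}$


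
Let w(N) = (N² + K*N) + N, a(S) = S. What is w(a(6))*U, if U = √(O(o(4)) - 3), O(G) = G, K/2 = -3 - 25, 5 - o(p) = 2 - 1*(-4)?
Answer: -588*I ≈ -588.0*I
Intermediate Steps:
o(p) = -1 (o(p) = 5 - (2 - 1*(-4)) = 5 - (2 + 4) = 5 - 1*6 = 5 - 6 = -1)
K = -56 (K = 2*(-3 - 25) = 2*(-28) = -56)
w(N) = N² - 55*N (w(N) = (N² - 56*N) + N = N² - 55*N)
U = 2*I (U = √(-1 - 3) = √(-4) = 2*I ≈ 2.0*I)
w(a(6))*U = (6*(-55 + 6))*(2*I) = (6*(-49))*(2*I) = -588*I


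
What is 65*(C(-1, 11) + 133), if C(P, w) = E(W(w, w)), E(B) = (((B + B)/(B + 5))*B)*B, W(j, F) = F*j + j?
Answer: 300180205/137 ≈ 2.1911e+6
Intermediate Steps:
W(j, F) = j + F*j
E(B) = 2*B³/(5 + B) (E(B) = (((2*B)/(5 + B))*B)*B = ((2*B/(5 + B))*B)*B = (2*B²/(5 + B))*B = 2*B³/(5 + B))
C(P, w) = 2*w³*(1 + w)³/(5 + w*(1 + w)) (C(P, w) = 2*(w*(1 + w))³/(5 + w*(1 + w)) = 2*(w³*(1 + w)³)/(5 + w*(1 + w)) = 2*w³*(1 + w)³/(5 + w*(1 + w)))
65*(C(-1, 11) + 133) = 65*(2*11³*(1 + 11)³/(5 + 11*(1 + 11)) + 133) = 65*(2*1331*12³/(5 + 11*12) + 133) = 65*(2*1331*1728/(5 + 132) + 133) = 65*(2*1331*1728/137 + 133) = 65*(2*1331*1728*(1/137) + 133) = 65*(4599936/137 + 133) = 65*(4618157/137) = 300180205/137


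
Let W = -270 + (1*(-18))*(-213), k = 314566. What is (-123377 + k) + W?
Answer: 194753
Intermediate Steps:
W = 3564 (W = -270 - 18*(-213) = -270 + 3834 = 3564)
(-123377 + k) + W = (-123377 + 314566) + 3564 = 191189 + 3564 = 194753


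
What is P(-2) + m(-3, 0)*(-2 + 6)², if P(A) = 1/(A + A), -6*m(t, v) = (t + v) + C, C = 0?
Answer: 31/4 ≈ 7.7500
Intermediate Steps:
m(t, v) = -t/6 - v/6 (m(t, v) = -((t + v) + 0)/6 = -(t + v)/6 = -t/6 - v/6)
P(A) = 1/(2*A)
P(-2) + m(-3, 0)*(-2 + 6)² = (½)/(-2) + (-⅙*(-3) - ⅙*0)*(-2 + 6)² = (½)*(-½) + (½ + 0)*4² = -¼ + (½)*16 = -¼ + 8 = 31/4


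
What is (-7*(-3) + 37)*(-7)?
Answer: -406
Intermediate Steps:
(-7*(-3) + 37)*(-7) = (21 + 37)*(-7) = 58*(-7) = -406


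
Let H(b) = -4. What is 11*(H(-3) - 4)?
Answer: -88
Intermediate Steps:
11*(H(-3) - 4) = 11*(-4 - 4) = 11*(-8) = -88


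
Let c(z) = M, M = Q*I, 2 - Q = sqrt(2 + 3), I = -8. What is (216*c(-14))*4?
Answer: -13824 + 6912*sqrt(5) ≈ 1631.7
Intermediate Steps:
Q = 2 - sqrt(5) (Q = 2 - sqrt(2 + 3) = 2 - sqrt(5) ≈ -0.23607)
M = -16 + 8*sqrt(5) (M = (2 - sqrt(5))*(-8) = -16 + 8*sqrt(5) ≈ 1.8885)
c(z) = -16 + 8*sqrt(5)
(216*c(-14))*4 = (216*(-16 + 8*sqrt(5)))*4 = (-3456 + 1728*sqrt(5))*4 = -13824 + 6912*sqrt(5)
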